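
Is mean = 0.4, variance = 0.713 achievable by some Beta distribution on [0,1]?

No

The Beta variance bound is σ² < μ(1−μ).
Here μ(1−μ) = 0.4×0.6 = 0.24, and 0.713 ≥ 0.24.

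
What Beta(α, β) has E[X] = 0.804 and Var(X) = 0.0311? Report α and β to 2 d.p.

α = 3.27, β = 0.80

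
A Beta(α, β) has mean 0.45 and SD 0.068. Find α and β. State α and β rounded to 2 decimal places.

α = 23.64, β = 28.89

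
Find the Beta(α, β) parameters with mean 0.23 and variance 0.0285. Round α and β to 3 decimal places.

α = 1.199, β = 4.015

Let s = α+β. The Beta variance is μ(1−μ)/(s+1).
So s+1 = μ(1−μ)/σ² = (0.23×0.77)/0.0285 = 0.1771/0.0285 = 6.2140, giving s = 5.2140.
Then α = μs = 0.23×5.2140 = 1.199 and β = (1−μ)s = 0.77×5.2140 = 4.015.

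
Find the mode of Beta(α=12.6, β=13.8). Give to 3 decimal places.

0.475

The density x^(α−1)(1−x)^(β−1) is maximised at (α−1)/(α+β−2) = 11.6/24.4 = 0.475.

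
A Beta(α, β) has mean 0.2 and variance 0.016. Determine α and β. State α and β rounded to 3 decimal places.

α = 1.800, β = 7.200

By moment matching, α+β = μ(1−μ)/σ² − 1 = (0.2·0.8)/0.016 − 1 = 10.0000 − 1 = 9.0000.
Since α/(α+β) = μ, α = 0.2·9.0000 = 1.800 and β = 0.8·9.0000 = 7.200.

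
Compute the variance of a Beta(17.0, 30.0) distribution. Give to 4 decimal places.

Var = αβ/[(α+β)²(α+β+1)] = (17.0×30.0)/(47.0²×48.0) = 510.00/106032.000 = 0.0048.

0.0048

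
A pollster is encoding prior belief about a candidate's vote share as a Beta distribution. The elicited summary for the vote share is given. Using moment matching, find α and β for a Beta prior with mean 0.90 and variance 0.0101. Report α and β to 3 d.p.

α = 7.120, β = 0.791

Write ν = α+β; then α = μν and Var = μ(1−μ)/(ν+1).
ν = μ(1−μ)/Var − 1 = 0.0900/0.0101 − 1 = 7.9109.
α = 0.90·7.9109 = 7.120, β = 0.10·7.9109 = 0.791.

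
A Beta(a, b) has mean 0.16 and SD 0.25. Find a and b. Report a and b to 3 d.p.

First σ² = 0.0625. Setting a = μn, b = (1−μ)n with n = a+b,
μ(1−μ)/(n+1) = 0.0625 ⇒ n+1 = 0.1344/0.0625 = 2.1504 ⇒ n = 1.1504.
Hence a = 0.16×1.1504 = 0.184, b = 0.84×1.1504 = 0.966.

a = 0.184, b = 0.966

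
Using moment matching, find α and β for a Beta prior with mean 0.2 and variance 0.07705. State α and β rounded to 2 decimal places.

α = 0.22, β = 0.86

Let s = α+β. The Beta variance is μ(1−μ)/(s+1).
So s+1 = μ(1−μ)/σ² = (0.2×0.8)/0.07705 = 0.16/0.07705 = 2.0766, giving s = 1.0766.
Then α = μs = 0.2×1.0766 = 0.22 and β = (1−μ)s = 0.8×1.0766 = 0.86.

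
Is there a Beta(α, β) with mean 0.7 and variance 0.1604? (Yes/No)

A Beta with mean μ has variance μ(1−μ)/(α+β+1) < μ(1−μ).
Here μ(1−μ) = 0.7×0.3 = 0.21, and 0.1604 < 0.21.

Yes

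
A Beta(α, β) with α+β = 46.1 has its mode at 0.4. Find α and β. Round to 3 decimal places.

Since the density peak of Beta(α,β) is at (α−1)/(α+β−2),
α = 1 + 0.4(46.1−2) = 18.640 and β = 46.1 − 18.640 = 27.460.

α = 18.640, β = 27.460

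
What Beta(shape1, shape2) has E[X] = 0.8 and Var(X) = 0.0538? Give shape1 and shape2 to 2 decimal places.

By moment matching, shape1+shape2 = μ(1−μ)/σ² − 1 = (0.8·0.2)/0.0538 − 1 = 2.9740 − 1 = 1.9740.
Since shape1/(shape1+shape2) = μ, shape1 = 0.8·1.9740 = 1.58 and shape2 = 0.2·1.9740 = 0.39.

shape1 = 1.58, shape2 = 0.39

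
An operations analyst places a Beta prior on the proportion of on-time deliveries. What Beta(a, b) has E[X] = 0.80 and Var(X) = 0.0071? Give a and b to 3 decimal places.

Write ν = a+b; then a = μν and Var = μ(1−μ)/(ν+1).
ν = μ(1−μ)/Var − 1 = 0.1600/0.0071 − 1 = 21.5352.
a = 0.80·21.5352 = 17.228, b = 0.20·21.5352 = 4.307.

a = 17.228, b = 4.307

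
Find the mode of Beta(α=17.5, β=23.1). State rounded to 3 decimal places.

0.427

With α,β > 1, mode = (α−1)/(α+β−2) = 16.5/38.6 = 0.427.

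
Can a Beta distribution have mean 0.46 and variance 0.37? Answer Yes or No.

For any Beta, Var(X) < E[X]·(1−E[X]).
Here μ(1−μ) = 0.46×0.54 = 0.2484, and 0.37 ≥ 0.2484.

No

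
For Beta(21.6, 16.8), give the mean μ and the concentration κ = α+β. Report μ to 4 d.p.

μ = 0.5625, κ = 38.4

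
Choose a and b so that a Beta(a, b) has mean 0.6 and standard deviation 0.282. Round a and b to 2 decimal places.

a = 1.21, b = 0.81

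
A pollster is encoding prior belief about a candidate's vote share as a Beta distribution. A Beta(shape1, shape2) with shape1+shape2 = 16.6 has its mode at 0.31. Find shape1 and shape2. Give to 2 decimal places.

Since the density peak of Beta(shape1,shape2) is at (shape1−1)/(shape1+shape2−2),
shape1 = 1 + 0.31(16.6−2) = 5.53 and shape2 = 16.6 − 5.53 = 11.07.

shape1 = 5.53, shape2 = 11.07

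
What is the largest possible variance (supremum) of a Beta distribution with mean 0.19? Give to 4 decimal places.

0.1539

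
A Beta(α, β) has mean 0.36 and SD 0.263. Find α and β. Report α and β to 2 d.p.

Variance = 0.263² = 0.069169. The moment-matching identity α+β = μ(1−μ)/Var − 1 gives
α+β = 0.2304/0.069169 − 1 = 2.3310, so α = μ·2.3310 = 0.84 and β = (1−μ)·2.3310 = 1.49.

α = 0.84, β = 1.49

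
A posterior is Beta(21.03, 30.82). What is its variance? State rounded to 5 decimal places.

Var = αβ/[(α+β)²(α+β+1)] = (21.03×30.82)/(51.85²×52.85) = 648.1446/142083.129125 = 0.00456.

0.00456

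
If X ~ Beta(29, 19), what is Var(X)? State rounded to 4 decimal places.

0.0049

Var = αβ/[(α+β)²(α+β+1)] = (29×19)/(48²×49) = 551/112896 = 0.0049.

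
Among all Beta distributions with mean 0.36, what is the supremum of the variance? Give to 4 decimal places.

0.2304

For fixed mean μ the Beta variance is μ(1−μ)/(α+β+1), increasing as α+β decreases.
Its least upper bound (not attained) is μ(1−μ) = 0.36·0.64 = 0.2304.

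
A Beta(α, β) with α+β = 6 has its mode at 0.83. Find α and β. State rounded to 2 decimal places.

α = 4.32, β = 1.68

Since the density peak of Beta(α,β) is at (α−1)/(α+β−2),
α = 1 + 0.83(6−2) = 4.32 and β = 6 − 4.32 = 1.68.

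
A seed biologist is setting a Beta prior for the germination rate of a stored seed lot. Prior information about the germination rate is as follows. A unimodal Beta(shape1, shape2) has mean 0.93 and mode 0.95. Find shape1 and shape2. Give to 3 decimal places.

With s = shape1+shape2: μ = shape1/s and mode = (shape1−1)/(s−2). Eliminating shape1 = μs,
μs − 1 = m(s−2) ⇒ s(μ−m) = 1−2m ⇒ s = -0.90/-0.02 = 45.0000.
So shape1 = μs = 41.850, shape2 = (1−μ)s = 3.150.

shape1 = 41.850, shape2 = 3.150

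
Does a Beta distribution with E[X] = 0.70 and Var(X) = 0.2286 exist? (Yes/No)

No

The Beta variance bound is σ² < μ(1−μ).
Here μ(1−μ) = 0.70×0.30 = 0.2100, and 0.2286 ≥ 0.2100.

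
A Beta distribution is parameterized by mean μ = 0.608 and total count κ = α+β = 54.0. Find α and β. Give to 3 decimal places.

α = 32.832, β = 21.168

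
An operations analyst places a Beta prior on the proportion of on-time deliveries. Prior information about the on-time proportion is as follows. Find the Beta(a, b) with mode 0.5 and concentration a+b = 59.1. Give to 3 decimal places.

a = 29.550, b = 29.550

For a,b>1 the mode is (a−1)/(a+b−2), so a = mode·(κ−2)+1 = 0.5×57.1+1 = 29.550.
And b = (1−mode)·(κ−2)+1 = 0.5×57.1+1 = 29.550.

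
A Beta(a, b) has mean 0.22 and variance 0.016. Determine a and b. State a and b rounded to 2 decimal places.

a = 2.14, b = 7.59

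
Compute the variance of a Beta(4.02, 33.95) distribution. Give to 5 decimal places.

0.00243

α+β = 37.97 and αβ = 136.4790, so Var = αβ/[(α+β)²(α+β+1)] = 136.4790/56183.863473 = 0.00243.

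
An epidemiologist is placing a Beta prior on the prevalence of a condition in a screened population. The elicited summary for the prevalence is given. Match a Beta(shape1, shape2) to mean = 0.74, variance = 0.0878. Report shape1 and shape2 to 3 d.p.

shape1 = 0.882, shape2 = 0.310

Let s = shape1+shape2. The Beta variance is μ(1−μ)/(s+1).
So s+1 = μ(1−μ)/σ² = (0.74×0.26)/0.0878 = 0.1924/0.0878 = 2.1913, giving s = 1.1913.
Then shape1 = μs = 0.74×1.1913 = 0.882 and shape2 = (1−μ)s = 0.26×1.1913 = 0.310.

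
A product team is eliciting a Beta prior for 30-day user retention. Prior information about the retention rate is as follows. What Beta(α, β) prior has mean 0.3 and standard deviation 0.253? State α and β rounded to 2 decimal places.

Variance = 0.253² = 0.064009. The moment-matching identity α+β = μ(1−μ)/Var − 1 gives
α+β = 0.21/0.064009 − 1 = 2.2808, so α = μ·2.2808 = 0.68 and β = (1−μ)·2.2808 = 1.60.

α = 0.68, β = 1.60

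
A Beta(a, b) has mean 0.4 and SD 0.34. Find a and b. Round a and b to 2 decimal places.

a = 0.43, b = 0.65

Variance = 0.34² = 0.1156. The moment-matching identity a+b = μ(1−μ)/Var − 1 gives
a+b = 0.24/0.1156 − 1 = 1.0761, so a = μ·1.0761 = 0.43 and b = (1−μ)·1.0761 = 0.65.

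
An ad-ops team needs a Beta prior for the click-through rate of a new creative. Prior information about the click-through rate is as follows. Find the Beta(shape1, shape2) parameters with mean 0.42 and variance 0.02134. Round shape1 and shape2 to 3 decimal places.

shape1 = 4.374, shape2 = 6.041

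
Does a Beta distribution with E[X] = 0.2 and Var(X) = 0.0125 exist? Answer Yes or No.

The Beta variance bound is σ² < μ(1−μ).
Here μ(1−μ) = 0.2×0.8 = 0.16, and 0.0125 < 0.16.

Yes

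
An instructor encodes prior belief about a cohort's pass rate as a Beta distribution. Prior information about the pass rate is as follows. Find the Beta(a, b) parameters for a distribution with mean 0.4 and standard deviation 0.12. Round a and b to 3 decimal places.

a = 6.267, b = 9.400

σ² = 0.12² = 0.0144.
With s = a+b, Var = μ(1−μ)/(s+1), so s+1 = (0.4×0.6)/0.0144 = 16.6667 and s = 15.6667.
a = μs = 6.267, b = (1−μ)s = 9.400.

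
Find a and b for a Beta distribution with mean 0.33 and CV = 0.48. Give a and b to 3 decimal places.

a = 2.578, b = 5.234

σ = CV·μ = 0.48×0.33 = 0.15840, so σ² = 0.025091.
s+1 = μ(1−μ)/σ² = 0.2211/0.025091 = 8.8121, so s = a+b = 7.8121.
a = μs = 2.578, b = (1−μ)s = 5.234.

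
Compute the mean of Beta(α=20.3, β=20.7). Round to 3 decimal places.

The Beta mean is α/(α+β) = 20.3/(20.3+20.7) = 0.495.

0.495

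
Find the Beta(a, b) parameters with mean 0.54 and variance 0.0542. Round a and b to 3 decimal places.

a = 1.935, b = 1.648

Write ν = a+b; then a = μν and Var = μ(1−μ)/(ν+1).
ν = μ(1−μ)/Var − 1 = 0.2484/0.0542 − 1 = 3.5830.
a = 0.54·3.5830 = 1.935, b = 0.46·3.5830 = 1.648.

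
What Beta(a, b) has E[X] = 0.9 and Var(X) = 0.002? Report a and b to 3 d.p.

Write ν = a+b; then a = μν and Var = μ(1−μ)/(ν+1).
ν = μ(1−μ)/Var − 1 = 0.09/0.002 − 1 = 44.0000.
a = 0.9·44.0000 = 39.600, b = 0.1·44.0000 = 4.400.

a = 39.600, b = 4.400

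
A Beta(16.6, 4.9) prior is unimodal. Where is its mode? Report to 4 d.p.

0.8000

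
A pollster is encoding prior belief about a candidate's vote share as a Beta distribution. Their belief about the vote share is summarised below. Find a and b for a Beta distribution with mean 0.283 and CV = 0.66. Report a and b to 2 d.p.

a = 1.36, b = 3.45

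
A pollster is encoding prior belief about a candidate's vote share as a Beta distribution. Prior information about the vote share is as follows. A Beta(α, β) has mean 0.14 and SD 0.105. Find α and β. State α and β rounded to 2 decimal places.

α = 1.39, β = 8.53

First σ² = 0.011025. Setting α = μn, β = (1−μ)n with n = α+β,
μ(1−μ)/(n+1) = 0.011025 ⇒ n+1 = 0.1204/0.011025 = 10.9206 ⇒ n = 9.9206.
Hence α = 0.14×9.9206 = 1.39, β = 0.86×9.9206 = 8.53.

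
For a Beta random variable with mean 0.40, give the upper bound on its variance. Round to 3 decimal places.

0.240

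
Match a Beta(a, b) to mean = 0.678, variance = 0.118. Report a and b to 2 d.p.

a = 0.58, b = 0.27

Write ν = a+b; then a = μν and Var = μ(1−μ)/(ν+1).
ν = μ(1−μ)/Var − 1 = 0.218316/0.118 − 1 = 0.8501.
a = 0.678·0.8501 = 0.58, b = 0.322·0.8501 = 0.27.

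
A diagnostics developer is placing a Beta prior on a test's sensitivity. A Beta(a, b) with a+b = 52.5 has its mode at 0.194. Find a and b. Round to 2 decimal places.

a = 10.80, b = 41.70

For a,b>1 the mode is (a−1)/(a+b−2), so a = mode·(κ−2)+1 = 0.194×50.5+1 = 10.80.
And b = (1−mode)·(κ−2)+1 = 0.806×50.5+1 = 41.70.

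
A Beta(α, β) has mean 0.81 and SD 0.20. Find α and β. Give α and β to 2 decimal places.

α = 2.31, β = 0.54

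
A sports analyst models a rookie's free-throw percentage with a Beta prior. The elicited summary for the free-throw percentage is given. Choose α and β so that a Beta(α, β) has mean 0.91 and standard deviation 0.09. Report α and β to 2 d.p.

α = 8.29, β = 0.82

Variance = 0.09² = 0.0081. The moment-matching identity α+β = μ(1−μ)/Var − 1 gives
α+β = 0.0819/0.0081 − 1 = 9.1111, so α = μ·9.1111 = 8.29 and β = (1−μ)·9.1111 = 0.82.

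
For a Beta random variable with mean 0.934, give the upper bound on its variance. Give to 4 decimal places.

0.0616

Var = μ(1−μ)/(α+β+1), which approaches μ(1−μ) as α+β → 0.
So the supremum is μ(1−μ) = 0.934×0.066 = 0.0616.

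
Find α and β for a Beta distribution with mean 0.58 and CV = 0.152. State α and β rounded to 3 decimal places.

α = 17.599, β = 12.744

σ = CV·μ = 0.152×0.58 = 0.08816, so σ² = 0.007772.
s+1 = μ(1−μ)/σ² = 0.2436/0.007772 = 31.3425, so s = α+β = 30.3425.
α = μs = 17.599, β = (1−μ)s = 12.744.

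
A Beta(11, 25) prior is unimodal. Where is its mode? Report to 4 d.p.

The density x^(α−1)(1−x)^(β−1) is maximised at (α−1)/(α+β−2) = 10/34 = 0.2941.

0.2941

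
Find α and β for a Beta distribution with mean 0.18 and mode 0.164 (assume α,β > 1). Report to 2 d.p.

α = 7.56, β = 34.44

With s = α+β: μ = α/s and mode = (α−1)/(s−2). Eliminating α = μs,
μs − 1 = m(s−2) ⇒ s(μ−m) = 1−2m ⇒ s = 0.672/0.016 = 42.0000.
So α = μs = 7.56, β = (1−μ)s = 34.44.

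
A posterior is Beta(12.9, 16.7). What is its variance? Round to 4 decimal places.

μ = 12.9/29.6 = 0.435811; Var = μ(1−μ)/(α+β+1) = 0.2458797/30.6 = 0.0080.

0.0080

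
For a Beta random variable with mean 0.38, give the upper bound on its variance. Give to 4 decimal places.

Var = μ(1−μ)/(α+β+1), which approaches μ(1−μ) as α+β → 0.
So the supremum is μ(1−μ) = 0.38×0.62 = 0.2356.

0.2356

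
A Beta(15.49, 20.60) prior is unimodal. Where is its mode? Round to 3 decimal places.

0.425

With α,β > 1, mode = (α−1)/(α+β−2) = 14.49/34.09 = 0.425.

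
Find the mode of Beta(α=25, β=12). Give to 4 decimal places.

0.6857

With α,β > 1, mode = (α−1)/(α+β−2) = 24/35 = 0.6857.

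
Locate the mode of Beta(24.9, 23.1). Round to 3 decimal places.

0.520

With α,β > 1, mode = (α−1)/(α+β−2) = 23.9/46.0 = 0.520.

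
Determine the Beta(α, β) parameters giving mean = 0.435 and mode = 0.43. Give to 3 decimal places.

With s = α+β: μ = α/s and mode = (α−1)/(s−2). Eliminating α = μs,
μs − 1 = m(s−2) ⇒ s(μ−m) = 1−2m ⇒ s = 0.14/0.005 = 28.0000.
So α = μs = 12.180, β = (1−μ)s = 15.820.

α = 12.180, β = 15.820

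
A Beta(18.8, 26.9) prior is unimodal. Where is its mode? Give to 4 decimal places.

0.4073

With α,β > 1, mode = (α−1)/(α+β−2) = 17.8/43.7 = 0.4073.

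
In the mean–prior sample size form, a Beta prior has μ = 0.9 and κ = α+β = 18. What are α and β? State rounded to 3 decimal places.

α = μκ = 0.9×18 = 16.200 and β = (1−μ)κ = 0.1×18 = 1.800.

α = 16.200, β = 1.800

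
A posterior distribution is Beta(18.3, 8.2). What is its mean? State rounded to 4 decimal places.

E[X] = α/(α+β) = 18.3/26.5 = 0.6906.

0.6906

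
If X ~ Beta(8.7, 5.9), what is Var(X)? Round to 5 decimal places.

Var = αβ/[(α+β)²(α+β+1)] = (8.7×5.9)/(14.6²×15.6) = 51.33/3325.296 = 0.01544.

0.01544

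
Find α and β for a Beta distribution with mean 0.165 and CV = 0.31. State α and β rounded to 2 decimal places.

Var = (CV·μ)² = (0.31×0.165)² = 0.002616.
α+β = μ(1−μ)/Var − 1 = 0.137775/0.002616 − 1 = 51.6598.
Thus α = 0.165·51.6598 = 8.52 and β = 0.835·51.6598 = 43.14.

α = 8.52, β = 43.14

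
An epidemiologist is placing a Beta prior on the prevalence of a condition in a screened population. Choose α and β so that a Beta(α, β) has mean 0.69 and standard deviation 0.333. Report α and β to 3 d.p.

σ² = 0.333² = 0.110889.
With s = α+β, Var = μ(1−μ)/(s+1), so s+1 = (0.69×0.31)/0.110889 = 1.9290 and s = 0.9290.
α = μs = 0.641, β = (1−μ)s = 0.288.

α = 0.641, β = 0.288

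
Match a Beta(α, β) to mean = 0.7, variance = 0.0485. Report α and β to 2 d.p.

α = 2.33, β = 1.00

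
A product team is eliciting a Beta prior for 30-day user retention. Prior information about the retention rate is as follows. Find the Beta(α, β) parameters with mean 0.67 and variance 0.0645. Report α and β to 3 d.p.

Let s = α+β. The Beta variance is μ(1−μ)/(s+1).
So s+1 = μ(1−μ)/σ² = (0.67×0.33)/0.0645 = 0.2211/0.0645 = 3.4279, giving s = 2.4279.
Then α = μs = 0.67×2.4279 = 1.627 and β = (1−μ)s = 0.33×2.4279 = 0.801.

α = 1.627, β = 0.801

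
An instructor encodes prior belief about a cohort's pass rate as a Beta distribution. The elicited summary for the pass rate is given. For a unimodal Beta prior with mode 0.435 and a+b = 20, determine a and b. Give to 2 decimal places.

Mode = (a−1)/(κ−2) with κ = a+b, so a−1 = 0.435·18 = 7.83.
a = 8.83; b = κ − a = 11.17.

a = 8.83, b = 11.17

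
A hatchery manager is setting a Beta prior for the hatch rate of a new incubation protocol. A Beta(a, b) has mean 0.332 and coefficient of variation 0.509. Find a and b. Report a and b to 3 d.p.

Var = (CV·μ)² = (0.509×0.332)² = 0.028557.
a+b = μ(1−μ)/Var − 1 = 0.221776/0.028557 − 1 = 6.7661.
Thus a = 0.332·6.7661 = 2.246 and b = 0.668·6.7661 = 4.520.

a = 2.246, b = 4.520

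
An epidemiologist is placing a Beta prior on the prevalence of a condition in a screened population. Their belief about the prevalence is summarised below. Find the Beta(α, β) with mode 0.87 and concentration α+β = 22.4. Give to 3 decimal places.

α = 18.748, β = 3.652

For α,β>1 the mode is (α−1)/(α+β−2), so α = mode·(κ−2)+1 = 0.87×20.4+1 = 18.748.
And β = (1−mode)·(κ−2)+1 = 0.13×20.4+1 = 3.652.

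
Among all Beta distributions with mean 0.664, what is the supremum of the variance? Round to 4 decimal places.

For fixed mean μ the Beta variance is μ(1−μ)/(α+β+1), increasing as α+β decreases.
Its least upper bound (not attained) is μ(1−μ) = 0.664·0.336 = 0.2231.

0.2231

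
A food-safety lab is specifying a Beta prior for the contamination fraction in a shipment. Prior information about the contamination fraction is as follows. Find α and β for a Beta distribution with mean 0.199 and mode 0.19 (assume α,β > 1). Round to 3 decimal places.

α = 13.709, β = 55.180

With s = α+β: μ = α/s and mode = (α−1)/(s−2). Eliminating α = μs,
μs − 1 = m(s−2) ⇒ s(μ−m) = 1−2m ⇒ s = 0.62/0.009 = 68.8889.
So α = μs = 13.709, β = (1−μ)s = 55.180.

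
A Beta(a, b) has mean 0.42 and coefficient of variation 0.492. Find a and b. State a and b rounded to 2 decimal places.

a = 1.98, b = 2.73

Var = (CV·μ)² = (0.492×0.42)² = 0.042700.
a+b = μ(1−μ)/Var − 1 = 0.2436/0.042700 − 1 = 4.7049.
Thus a = 0.42·4.7049 = 1.98 and b = 0.58·4.7049 = 2.73.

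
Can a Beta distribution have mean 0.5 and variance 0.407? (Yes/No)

No

For any Beta, Var(X) < E[X]·(1−E[X]).
Here μ(1−μ) = 0.5×0.5 = 0.25, and 0.407 ≥ 0.25.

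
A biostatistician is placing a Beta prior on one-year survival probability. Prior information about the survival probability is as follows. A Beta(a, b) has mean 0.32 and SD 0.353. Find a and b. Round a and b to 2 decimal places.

First σ² = 0.124609. Setting a = μn, b = (1−μ)n with n = a+b,
μ(1−μ)/(n+1) = 0.124609 ⇒ n+1 = 0.2176/0.124609 = 1.7463 ⇒ n = 0.7463.
Hence a = 0.32×0.7463 = 0.24, b = 0.68×0.7463 = 0.51.

a = 0.24, b = 0.51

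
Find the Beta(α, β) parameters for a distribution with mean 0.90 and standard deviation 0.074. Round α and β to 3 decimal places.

α = 13.892, β = 1.544

Variance = 0.074² = 0.005476. The moment-matching identity α+β = μ(1−μ)/Var − 1 gives
α+β = 0.0900/0.005476 − 1 = 15.4354, so α = μ·15.4354 = 13.892 and β = (1−μ)·15.4354 = 1.544.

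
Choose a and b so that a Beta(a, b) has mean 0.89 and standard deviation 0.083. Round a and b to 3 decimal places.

a = 11.758, b = 1.453

σ² = 0.083² = 0.006889.
With s = a+b, Var = μ(1−μ)/(s+1), so s+1 = (0.89×0.11)/0.006889 = 14.2111 and s = 13.2111.
a = μs = 11.758, b = (1−μ)s = 1.453.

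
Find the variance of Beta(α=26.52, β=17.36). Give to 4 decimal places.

0.0053

Var = αβ/[(α+β)²(α+β+1)] = (26.52×17.36)/(43.88²×44.88) = 460.3872/86414.393472 = 0.0053.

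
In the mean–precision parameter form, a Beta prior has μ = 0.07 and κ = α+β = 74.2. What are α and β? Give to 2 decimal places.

α = 5.19, β = 69.01

Split κ in proportion μ : (1−μ): α = 0.07·74.2 = 5.19, β = 74.2 − 5.19 = 69.01.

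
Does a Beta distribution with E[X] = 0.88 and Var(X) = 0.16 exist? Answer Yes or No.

No

The Beta variance bound is σ² < μ(1−μ).
Here μ(1−μ) = 0.88×0.12 = 0.1056, and 0.16 ≥ 0.1056.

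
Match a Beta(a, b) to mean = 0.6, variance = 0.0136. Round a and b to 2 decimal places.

Write ν = a+b; then a = μν and Var = μ(1−μ)/(ν+1).
ν = μ(1−μ)/Var − 1 = 0.24/0.0136 − 1 = 16.6471.
a = 0.6·16.6471 = 9.99, b = 0.4·16.6471 = 6.66.

a = 9.99, b = 6.66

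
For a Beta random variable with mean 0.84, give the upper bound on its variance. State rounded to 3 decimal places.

For fixed mean μ the Beta variance is μ(1−μ)/(α+β+1), increasing as α+β decreases.
Its least upper bound (not attained) is μ(1−μ) = 0.84·0.16 = 0.134.

0.134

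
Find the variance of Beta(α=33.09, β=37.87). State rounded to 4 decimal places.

0.0035

α+β = 70.96 and αβ = 1253.1183, so Var = αβ/[(α+β)²(α+β+1)] = 1253.1183/362341.742336 = 0.0035.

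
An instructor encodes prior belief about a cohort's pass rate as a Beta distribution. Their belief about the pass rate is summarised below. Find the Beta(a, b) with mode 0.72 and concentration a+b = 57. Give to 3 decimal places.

a = 40.600, b = 16.400

Mode = (a−1)/(κ−2) with κ = a+b, so a−1 = 0.72·55 = 39.600.
a = 40.600; b = κ − a = 16.400.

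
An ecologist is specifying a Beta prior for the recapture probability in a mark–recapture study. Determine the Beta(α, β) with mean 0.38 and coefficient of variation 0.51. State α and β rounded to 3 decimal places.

σ = CV·μ = 0.51×0.38 = 0.19380, so σ² = 0.037558.
s+1 = μ(1−μ)/σ² = 0.2356/0.037558 = 6.2729, so s = α+β = 5.2729.
α = μs = 2.004, β = (1−μ)s = 3.269.

α = 2.004, β = 3.269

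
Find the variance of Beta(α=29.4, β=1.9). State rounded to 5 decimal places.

0.00177

Var = αβ/[(α+β)²(α+β+1)] = (29.4×1.9)/(31.3²×32.3) = 55.86/31643.987 = 0.00177.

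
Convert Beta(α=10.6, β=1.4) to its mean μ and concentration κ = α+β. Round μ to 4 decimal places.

μ = 0.8833, κ = 12.0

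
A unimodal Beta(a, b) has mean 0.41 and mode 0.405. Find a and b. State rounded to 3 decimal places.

Let s = a+b. Mean gives a = μs = 0.41s; mode gives (a−1)/(s−2) = 0.405.
Substituting: 0.41s − 1 = 0.405(s−2) = 0.405s − 0.810, so 0.005s = 0.190 and s = 38.0000.
Then a = 0.41×38.0000 = 15.580 and b = s−a = 22.420.

a = 15.580, b = 22.420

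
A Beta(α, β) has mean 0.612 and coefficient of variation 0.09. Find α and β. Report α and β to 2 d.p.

Var = (CV·μ)² = (0.09×0.612)² = 0.003034.
α+β = μ(1−μ)/Var − 1 = 0.237456/0.003034 − 1 = 77.2700.
Thus α = 0.612·77.2700 = 47.29 and β = 0.388·77.2700 = 29.98.

α = 47.29, β = 29.98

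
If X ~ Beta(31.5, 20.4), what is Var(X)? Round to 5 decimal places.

0.00451

μ = 31.5/51.9 = 0.606936; Var = μ(1−μ)/(α+β+1) = 0.2385646/52.9 = 0.00451.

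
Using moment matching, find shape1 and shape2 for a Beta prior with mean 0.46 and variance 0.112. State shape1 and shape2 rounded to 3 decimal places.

Write ν = shape1+shape2; then shape1 = μν and Var = μ(1−μ)/(ν+1).
ν = μ(1−μ)/Var − 1 = 0.2484/0.112 − 1 = 1.2179.
shape1 = 0.46·1.2179 = 0.560, shape2 = 0.54·1.2179 = 0.658.

shape1 = 0.560, shape2 = 0.658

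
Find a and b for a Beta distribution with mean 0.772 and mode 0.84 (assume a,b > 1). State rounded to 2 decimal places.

With s = a+b: μ = a/s and mode = (a−1)/(s−2). Eliminating a = μs,
μs − 1 = m(s−2) ⇒ s(μ−m) = 1−2m ⇒ s = -0.68/-0.068 = 10.0000.
So a = μs = 7.72, b = (1−μ)s = 2.28.

a = 7.72, b = 2.28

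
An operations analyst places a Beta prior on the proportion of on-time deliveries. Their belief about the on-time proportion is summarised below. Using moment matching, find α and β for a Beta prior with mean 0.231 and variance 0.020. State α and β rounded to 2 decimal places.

Let s = α+β. The Beta variance is μ(1−μ)/(s+1).
So s+1 = μ(1−μ)/σ² = (0.231×0.769)/0.020 = 0.177639/0.020 = 8.8820, giving s = 7.8820.
Then α = μs = 0.231×7.8820 = 1.82 and β = (1−μ)s = 0.769×7.8820 = 6.06.

α = 1.82, β = 6.06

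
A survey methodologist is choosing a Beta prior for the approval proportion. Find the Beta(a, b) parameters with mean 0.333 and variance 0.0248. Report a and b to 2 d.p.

a = 2.65, b = 5.31

Let s = a+b. The Beta variance is μ(1−μ)/(s+1).
So s+1 = μ(1−μ)/σ² = (0.333×0.667)/0.0248 = 0.222111/0.0248 = 8.9561, giving s = 7.9561.
Then a = μs = 0.333×7.9561 = 2.65 and b = (1−μ)s = 0.667×7.9561 = 5.31.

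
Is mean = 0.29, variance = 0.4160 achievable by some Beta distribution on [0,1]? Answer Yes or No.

The Beta variance bound is σ² < μ(1−μ).
Here μ(1−μ) = 0.29×0.71 = 0.2059, and 0.4160 ≥ 0.2059.

No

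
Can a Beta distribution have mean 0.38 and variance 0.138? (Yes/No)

Yes

A Beta with mean μ has variance μ(1−μ)/(α+β+1) < μ(1−μ).
Here μ(1−μ) = 0.38×0.62 = 0.2356, and 0.138 < 0.2356.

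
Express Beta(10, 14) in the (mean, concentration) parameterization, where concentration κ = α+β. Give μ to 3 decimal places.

μ = 0.417, κ = 24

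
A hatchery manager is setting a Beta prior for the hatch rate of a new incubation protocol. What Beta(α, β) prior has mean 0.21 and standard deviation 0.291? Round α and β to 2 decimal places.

α = 0.20, β = 0.76

σ² = 0.291² = 0.084681.
With s = α+β, Var = μ(1−μ)/(s+1), so s+1 = (0.21×0.79)/0.084681 = 1.9591 and s = 0.9591.
α = μs = 0.20, β = (1−μ)s = 0.76.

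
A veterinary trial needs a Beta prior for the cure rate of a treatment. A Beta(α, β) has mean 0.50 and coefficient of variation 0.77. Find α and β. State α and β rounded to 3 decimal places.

Var = (CV·μ)² = (0.77×0.50)² = 0.148225.
α+β = μ(1−μ)/Var − 1 = 0.2500/0.148225 − 1 = 0.6866.
Thus α = 0.50·0.6866 = 0.343 and β = 0.50·0.6866 = 0.343.

α = 0.343, β = 0.343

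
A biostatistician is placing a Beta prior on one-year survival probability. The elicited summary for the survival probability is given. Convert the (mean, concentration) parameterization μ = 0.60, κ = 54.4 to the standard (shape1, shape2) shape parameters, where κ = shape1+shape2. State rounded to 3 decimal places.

shape1 = 32.640, shape2 = 21.760

shape1 = μκ = 0.60×54.4 = 32.640 and shape2 = (1−μ)κ = 0.40×54.4 = 21.760.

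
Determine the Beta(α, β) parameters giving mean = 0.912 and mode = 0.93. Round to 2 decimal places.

α = 43.57, β = 4.20

With s = α+β: μ = α/s and mode = (α−1)/(s−2). Eliminating α = μs,
μs − 1 = m(s−2) ⇒ s(μ−m) = 1−2m ⇒ s = -0.86/-0.018 = 47.7778.
So α = μs = 43.57, β = (1−μ)s = 4.20.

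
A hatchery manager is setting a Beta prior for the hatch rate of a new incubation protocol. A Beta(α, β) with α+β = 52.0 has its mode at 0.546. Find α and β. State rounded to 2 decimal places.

For α,β>1 the mode is (α−1)/(α+β−2), so α = mode·(κ−2)+1 = 0.546×50.0+1 = 28.30.
And β = (1−mode)·(κ−2)+1 = 0.454×50.0+1 = 23.70.

α = 28.30, β = 23.70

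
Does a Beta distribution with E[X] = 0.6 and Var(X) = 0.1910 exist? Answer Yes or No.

Yes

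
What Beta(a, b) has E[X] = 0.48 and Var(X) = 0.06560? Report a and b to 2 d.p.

a = 1.35, b = 1.46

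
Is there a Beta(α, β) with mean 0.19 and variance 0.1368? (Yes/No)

A Beta with mean μ has variance μ(1−μ)/(α+β+1) < μ(1−μ).
Here μ(1−μ) = 0.19×0.81 = 0.1539, and 0.1368 < 0.1539.

Yes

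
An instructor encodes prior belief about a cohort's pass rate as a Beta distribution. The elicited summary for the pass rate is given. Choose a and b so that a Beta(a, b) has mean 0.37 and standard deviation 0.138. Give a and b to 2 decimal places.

a = 4.16, b = 7.08

Variance = 0.138² = 0.019044. The moment-matching identity a+b = μ(1−μ)/Var − 1 gives
a+b = 0.2331/0.019044 − 1 = 11.2401, so a = μ·11.2401 = 4.16 and b = (1−μ)·11.2401 = 7.08.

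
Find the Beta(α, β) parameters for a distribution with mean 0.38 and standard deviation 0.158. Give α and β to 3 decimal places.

Variance = 0.158² = 0.024964. The moment-matching identity α+β = μ(1−μ)/Var − 1 gives
α+β = 0.2356/0.024964 − 1 = 8.4376, so α = μ·8.4376 = 3.206 and β = (1−μ)·8.4376 = 5.231.

α = 3.206, β = 5.231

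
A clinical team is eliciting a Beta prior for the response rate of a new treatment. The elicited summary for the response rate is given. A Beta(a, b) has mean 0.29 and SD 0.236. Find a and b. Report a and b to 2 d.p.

Variance = 0.236² = 0.055696. The moment-matching identity a+b = μ(1−μ)/Var − 1 gives
a+b = 0.2059/0.055696 − 1 = 2.6969, so a = μ·2.6969 = 0.78 and b = (1−μ)·2.6969 = 1.91.

a = 0.78, b = 1.91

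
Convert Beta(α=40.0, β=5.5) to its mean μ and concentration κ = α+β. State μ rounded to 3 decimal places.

κ = α+β = 40.0+5.5 = 45.5; μ = α/κ = 40.0/45.5 = 0.879.

μ = 0.879, κ = 45.5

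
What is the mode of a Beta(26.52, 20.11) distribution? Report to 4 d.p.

With α,β > 1, mode = (α−1)/(α+β−2) = 25.52/44.63 = 0.5718.

0.5718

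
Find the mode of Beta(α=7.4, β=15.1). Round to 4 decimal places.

With α,β > 1, mode = (α−1)/(α+β−2) = 6.4/20.5 = 0.3122.

0.3122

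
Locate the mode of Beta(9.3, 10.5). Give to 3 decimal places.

0.466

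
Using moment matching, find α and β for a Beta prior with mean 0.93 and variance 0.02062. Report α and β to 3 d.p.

By moment matching, α+β = μ(1−μ)/σ² − 1 = (0.93·0.07)/0.02062 − 1 = 3.1571 − 1 = 2.1571.
Since α/(α+β) = μ, α = 0.93·2.1571 = 2.006 and β = 0.07·2.1571 = 0.151.

α = 2.006, β = 0.151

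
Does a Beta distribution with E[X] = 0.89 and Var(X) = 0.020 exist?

The Beta variance bound is σ² < μ(1−μ).
Here μ(1−μ) = 0.89×0.11 = 0.0979, and 0.020 < 0.0979.

Yes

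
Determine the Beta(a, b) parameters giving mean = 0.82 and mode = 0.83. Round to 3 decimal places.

a = 54.120, b = 11.880

Let s = a+b. Mean gives a = μs = 0.82s; mode gives (a−1)/(s−2) = 0.83.
Substituting: 0.82s − 1 = 0.83(s−2) = 0.83s − 1.66, so -0.01s = -0.66 and s = 66.0000.
Then a = 0.82×66.0000 = 54.120 and b = s−a = 11.880.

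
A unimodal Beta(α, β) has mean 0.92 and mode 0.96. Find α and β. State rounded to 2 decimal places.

With s = α+β: μ = α/s and mode = (α−1)/(s−2). Eliminating α = μs,
μs − 1 = m(s−2) ⇒ s(μ−m) = 1−2m ⇒ s = -0.92/-0.04 = 23.0000.
So α = μs = 21.16, β = (1−μ)s = 1.84.

α = 21.16, β = 1.84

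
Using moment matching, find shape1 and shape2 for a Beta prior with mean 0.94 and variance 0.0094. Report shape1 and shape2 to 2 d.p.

By moment matching, shape1+shape2 = μ(1−μ)/σ² − 1 = (0.94·0.06)/0.0094 − 1 = 6.0000 − 1 = 5.0000.
Since shape1/(shape1+shape2) = μ, shape1 = 0.94·5.0000 = 4.70 and shape2 = 0.06·5.0000 = 0.30.

shape1 = 4.70, shape2 = 0.30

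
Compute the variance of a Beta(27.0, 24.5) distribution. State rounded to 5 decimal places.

0.00475

Var = αβ/[(α+β)²(α+β+1)] = (27.0×24.5)/(51.5²×52.5) = 661.50/139243.125 = 0.00475.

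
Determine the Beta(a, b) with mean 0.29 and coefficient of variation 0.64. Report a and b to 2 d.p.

Var = (CV·μ)² = (0.64×0.29)² = 0.034447.
a+b = μ(1−μ)/Var − 1 = 0.2059/0.034447 − 1 = 4.9772.
Thus a = 0.29·4.9772 = 1.44 and b = 0.71·4.9772 = 3.53.

a = 1.44, b = 3.53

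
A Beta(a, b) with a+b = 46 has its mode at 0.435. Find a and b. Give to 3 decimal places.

Mode = (a−1)/(κ−2) with κ = a+b, so a−1 = 0.435·44 = 19.140.
a = 20.140; b = κ − a = 25.860.

a = 20.140, b = 25.860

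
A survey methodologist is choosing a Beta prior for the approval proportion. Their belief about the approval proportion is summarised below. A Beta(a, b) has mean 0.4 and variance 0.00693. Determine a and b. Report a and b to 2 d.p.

a = 13.45, b = 20.18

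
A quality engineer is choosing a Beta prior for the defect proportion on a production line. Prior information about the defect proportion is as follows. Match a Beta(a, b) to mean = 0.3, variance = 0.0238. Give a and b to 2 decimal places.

a = 2.35, b = 5.48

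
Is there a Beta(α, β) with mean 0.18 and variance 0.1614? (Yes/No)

A Beta with mean μ has variance μ(1−μ)/(α+β+1) < μ(1−μ).
Here μ(1−μ) = 0.18×0.82 = 0.1476, and 0.1614 ≥ 0.1476.

No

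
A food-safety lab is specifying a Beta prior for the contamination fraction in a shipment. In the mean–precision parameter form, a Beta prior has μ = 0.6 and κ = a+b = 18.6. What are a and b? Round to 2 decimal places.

a = 11.16, b = 7.44

a = μκ = 0.6×18.6 = 11.16 and b = (1−μ)κ = 0.4×18.6 = 7.44.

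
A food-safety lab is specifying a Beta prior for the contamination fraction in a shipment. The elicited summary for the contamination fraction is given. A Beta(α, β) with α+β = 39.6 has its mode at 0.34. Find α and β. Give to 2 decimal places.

For α,β>1 the mode is (α−1)/(α+β−2), so α = mode·(κ−2)+1 = 0.34×37.6+1 = 13.78.
And β = (1−mode)·(κ−2)+1 = 0.66×37.6+1 = 25.82.

α = 13.78, β = 25.82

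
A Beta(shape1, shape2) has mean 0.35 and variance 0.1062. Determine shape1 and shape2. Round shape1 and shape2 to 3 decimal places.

By moment matching, shape1+shape2 = μ(1−μ)/σ² − 1 = (0.35·0.65)/0.1062 − 1 = 2.1422 − 1 = 1.1422.
Since shape1/(shape1+shape2) = μ, shape1 = 0.35·1.1422 = 0.400 and shape2 = 0.65·1.1422 = 0.742.

shape1 = 0.400, shape2 = 0.742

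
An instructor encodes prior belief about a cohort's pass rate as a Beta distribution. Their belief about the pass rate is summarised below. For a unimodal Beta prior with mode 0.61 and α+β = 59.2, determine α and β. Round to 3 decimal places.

α = 35.892, β = 23.308

For α,β>1 the mode is (α−1)/(α+β−2), so α = mode·(κ−2)+1 = 0.61×57.2+1 = 35.892.
And β = (1−mode)·(κ−2)+1 = 0.39×57.2+1 = 23.308.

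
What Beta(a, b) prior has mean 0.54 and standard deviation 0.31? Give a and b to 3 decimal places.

a = 0.856, b = 0.729

First σ² = 0.0961. Setting a = μn, b = (1−μ)n with n = a+b,
μ(1−μ)/(n+1) = 0.0961 ⇒ n+1 = 0.2484/0.0961 = 2.5848 ⇒ n = 1.5848.
Hence a = 0.54×1.5848 = 0.856, b = 0.46×1.5848 = 0.729.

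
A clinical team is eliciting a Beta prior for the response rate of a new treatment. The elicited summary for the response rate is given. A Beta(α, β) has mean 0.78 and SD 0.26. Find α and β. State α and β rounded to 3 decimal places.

First σ² = 0.0676. Setting α = μn, β = (1−μ)n with n = α+β,
μ(1−μ)/(n+1) = 0.0676 ⇒ n+1 = 0.1716/0.0676 = 2.5385 ⇒ n = 1.5385.
Hence α = 0.78×1.5385 = 1.200, β = 0.22×1.5385 = 0.338.

α = 1.200, β = 0.338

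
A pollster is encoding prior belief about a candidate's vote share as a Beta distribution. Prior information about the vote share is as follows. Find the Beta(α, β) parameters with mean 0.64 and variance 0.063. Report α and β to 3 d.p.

α = 1.701, β = 0.957

By moment matching, α+β = μ(1−μ)/σ² − 1 = (0.64·0.36)/0.063 − 1 = 3.6571 − 1 = 2.6571.
Since α/(α+β) = μ, α = 0.64·2.6571 = 1.701 and β = 0.36·2.6571 = 0.957.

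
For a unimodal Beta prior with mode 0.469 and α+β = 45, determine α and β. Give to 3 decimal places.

α = 21.167, β = 23.833

For α,β>1 the mode is (α−1)/(α+β−2), so α = mode·(κ−2)+1 = 0.469×43+1 = 21.167.
And β = (1−mode)·(κ−2)+1 = 0.531×43+1 = 23.833.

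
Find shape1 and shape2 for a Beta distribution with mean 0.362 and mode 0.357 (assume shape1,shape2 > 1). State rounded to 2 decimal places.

shape1 = 20.71, shape2 = 36.49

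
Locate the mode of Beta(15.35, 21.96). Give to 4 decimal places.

With α,β > 1, mode = (α−1)/(α+β−2) = 14.35/35.31 = 0.4064.

0.4064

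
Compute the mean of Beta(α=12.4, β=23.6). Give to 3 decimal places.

E[X] = α/(α+β) = 12.4/36.0 = 0.344.

0.344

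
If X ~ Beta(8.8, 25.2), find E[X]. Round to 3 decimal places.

The Beta mean is α/(α+β) = 8.8/(8.8+25.2) = 0.259.

0.259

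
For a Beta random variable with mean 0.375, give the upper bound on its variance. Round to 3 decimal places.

For fixed mean μ the Beta variance is μ(1−μ)/(α+β+1), increasing as α+β decreases.
Its least upper bound (not attained) is μ(1−μ) = 0.375·0.625 = 0.234.

0.234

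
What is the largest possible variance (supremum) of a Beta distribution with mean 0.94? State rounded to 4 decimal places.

0.0564

Var = μ(1−μ)/(α+β+1), which approaches μ(1−μ) as α+β → 0.
So the supremum is μ(1−μ) = 0.94×0.06 = 0.0564.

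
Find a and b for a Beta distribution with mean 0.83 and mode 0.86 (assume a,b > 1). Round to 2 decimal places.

a = 19.92, b = 4.08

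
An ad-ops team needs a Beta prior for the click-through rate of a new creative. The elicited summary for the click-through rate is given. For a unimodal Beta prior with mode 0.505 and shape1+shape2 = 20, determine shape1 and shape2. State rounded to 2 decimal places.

shape1 = 10.09, shape2 = 9.91

For shape1,shape2>1 the mode is (shape1−1)/(shape1+shape2−2), so shape1 = mode·(κ−2)+1 = 0.505×18+1 = 10.09.
And shape2 = (1−mode)·(κ−2)+1 = 0.495×18+1 = 9.91.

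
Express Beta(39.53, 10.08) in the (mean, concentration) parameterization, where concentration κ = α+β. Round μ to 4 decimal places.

μ = 0.7968, κ = 49.61

κ = α+β = 39.53+10.08 = 49.61; μ = α/κ = 39.53/49.61 = 0.7968.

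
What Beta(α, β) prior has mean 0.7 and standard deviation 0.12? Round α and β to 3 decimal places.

Variance = 0.12² = 0.0144. The moment-matching identity α+β = μ(1−μ)/Var − 1 gives
α+β = 0.21/0.0144 − 1 = 13.5833, so α = μ·13.5833 = 9.508 and β = (1−μ)·13.5833 = 4.075.

α = 9.508, β = 4.075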